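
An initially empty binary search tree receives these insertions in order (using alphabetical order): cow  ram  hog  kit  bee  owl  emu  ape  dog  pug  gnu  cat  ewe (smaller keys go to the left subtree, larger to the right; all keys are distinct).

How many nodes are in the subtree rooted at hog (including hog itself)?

8

Resulting structure (node: left, right):
  cow: L=bee, R=ram
  ram: L=hog, R=–
  hog: L=emu, R=kit
  kit: L=–, R=owl
  bee: L=ape, R=cat
  owl: L=–, R=pug
  emu: L=dog, R=gnu
  ape: L=–, R=–
  dog: L=–, R=–
  pug: L=–, R=–
  gnu: L=ewe, R=–
  cat: L=–, R=–
  ewe: L=–, R=–

Subtree rooted at hog contains: hog, emu, dog, gnu, ewe, kit, owl, pug — 8 nodes.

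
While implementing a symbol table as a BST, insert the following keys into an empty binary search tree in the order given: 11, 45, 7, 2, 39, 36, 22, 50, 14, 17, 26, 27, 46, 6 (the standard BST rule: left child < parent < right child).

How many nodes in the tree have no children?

4

11: root
45: right child of 11 (depth 1)
7: left child of 11 (depth 1)
2: left child of 7 (depth 2)
39: left child of 45 (depth 2)
36: left child of 39 (depth 3)
22: left child of 36 (depth 4)
50: right child of 45 (depth 2)
14: left child of 22 (depth 5)
17: right child of 14 (depth 6)
26: right child of 22 (depth 5)
27: right child of 26 (depth 6)
46: left child of 50 (depth 3)
6: right child of 2 (depth 3)

Leaves: 6, 17, 27, 46 — 4 in total.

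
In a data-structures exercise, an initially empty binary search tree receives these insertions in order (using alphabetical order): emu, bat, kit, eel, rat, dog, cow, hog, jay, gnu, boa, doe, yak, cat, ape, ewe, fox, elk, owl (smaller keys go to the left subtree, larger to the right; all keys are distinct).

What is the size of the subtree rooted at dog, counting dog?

5

emu: root
bat: left child of emu (depth 1)
kit: right child of emu (depth 1)
eel: right child of bat (depth 2)
rat: right child of kit (depth 2)
dog: left child of eel (depth 3)
cow: left child of dog (depth 4)
hog: left child of kit (depth 2)
jay: right child of hog (depth 3)
gnu: left child of hog (depth 3)
boa: left child of cow (depth 5)
doe: right child of cow (depth 5)
yak: right child of rat (depth 3)
cat: right child of boa (depth 6)
ape: left child of bat (depth 2)
ewe: left child of gnu (depth 4)
fox: right child of ewe (depth 5)
elk: right child of eel (depth 3)
owl: left child of rat (depth 3)

Subtree rooted at dog contains: dog, cow, boa, cat, doe — 5 nodes.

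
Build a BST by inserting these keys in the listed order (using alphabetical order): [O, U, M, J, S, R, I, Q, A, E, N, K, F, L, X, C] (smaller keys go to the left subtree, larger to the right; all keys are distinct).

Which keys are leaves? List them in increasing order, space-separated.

Insert O: tree is empty, so O becomes the root.
Insert U: U > O → go right. Place as right child of O.
Insert M: M < O → go left. Place as left child of O.
Insert J: J < O → go left; J < M → go left. Place as left child of M.
Insert S: S > O → go right; S < U → go left. Place as left child of U.
Insert R: R > O → go right; R < U → go left; R < S → go left. Place as left child of S.
Insert I: I < O → go left; I < M → go left; I < J → go left. Place as left child of J.
Insert Q: Q > O → go right; Q < U → go left; Q < S → go left; Q < R → go left. Place as left child of R.
Insert A: A < O → go left; A < M → go left; A < J → go left; A < I → go left. Place as left child of I.
Insert E: E < O → go left; E < M → go left; E < J → go left; E < I → go left; E > A → go right. Place as right child of A.
Insert N: N < O → go left; N > M → go right. Place as right child of M.
Insert K: K < O → go left; K < M → go left; K > J → go right. Place as right child of J.
Insert F: F < O → go left; F < M → go left; F < J → go left; F < I → go left; F > A → go right; F > E → go right. Place as right child of E.
Insert L: L < O → go left; L < M → go left; L > J → go right; L > K → go right. Place as right child of K.
Insert X: X > O → go right; X > U → go right. Place as right child of U.
Insert C: C < O → go left; C < M → go left; C < J → go left; C < I → go left; C > A → go right; C < E → go left. Place as left child of E.

C F L N Q X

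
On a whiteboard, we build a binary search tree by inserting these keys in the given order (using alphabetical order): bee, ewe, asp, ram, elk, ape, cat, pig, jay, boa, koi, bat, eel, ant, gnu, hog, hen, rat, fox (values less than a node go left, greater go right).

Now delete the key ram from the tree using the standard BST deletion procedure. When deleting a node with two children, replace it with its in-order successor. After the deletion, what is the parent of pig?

rat

Resulting structure (node: left, right):
  bee: L=asp, R=ewe
  ewe: L=elk, R=ram
  asp: L=ape, R=bat
  ram: L=pig, R=rat
  elk: L=cat, R=–
  ape: L=ant, R=–
  cat: L=boa, R=eel
  pig: L=jay, R=–
  jay: L=gnu, R=koi
  boa: L=–, R=–
  koi: L=–, R=–
  bat: L=–, R=–
  eel: L=–, R=–
  ant: L=–, R=–
  gnu: L=fox, R=hog
  hog: L=hen, R=–
  hen: L=–, R=–
  rat: L=–, R=–
  fox: L=–, R=–

Delete ram (two children — replace with in-order successor).
After deletion, pig's parent is rat.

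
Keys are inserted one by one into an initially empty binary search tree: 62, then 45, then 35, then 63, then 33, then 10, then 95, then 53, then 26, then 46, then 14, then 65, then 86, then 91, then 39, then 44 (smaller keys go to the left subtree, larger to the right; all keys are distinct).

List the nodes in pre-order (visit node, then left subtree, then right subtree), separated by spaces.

62: root
45: left child of 62 (depth 1)
35: left child of 45 (depth 2)
63: right child of 62 (depth 1)
33: left child of 35 (depth 3)
10: left child of 33 (depth 4)
95: right child of 63 (depth 2)
53: right child of 45 (depth 2)
26: right child of 10 (depth 5)
46: left child of 53 (depth 3)
14: left child of 26 (depth 6)
65: left child of 95 (depth 3)
86: right child of 65 (depth 4)
91: right child of 86 (depth 5)
39: right child of 35 (depth 3)
44: right child of 39 (depth 4)

62 45 35 33 10 26 14 39 44 53 46 63 95 65 86 91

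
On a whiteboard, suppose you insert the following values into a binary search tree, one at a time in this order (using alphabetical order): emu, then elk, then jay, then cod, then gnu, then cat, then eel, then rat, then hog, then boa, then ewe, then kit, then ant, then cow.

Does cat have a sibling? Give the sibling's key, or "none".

Resulting structure (node: left, right):
  emu: L=elk, R=jay
  elk: L=cod, R=–
  jay: L=gnu, R=rat
  cod: L=cat, R=eel
  gnu: L=ewe, R=hog
  cat: L=boa, R=–
  eel: L=cow, R=–
  rat: L=kit, R=–
  hog: L=–, R=–
  boa: L=ant, R=–
  ewe: L=–, R=–
  kit: L=–, R=–
  ant: L=–, R=–
  cow: L=–, R=–

cat's parent is cod; the other child of cod is eel.

eel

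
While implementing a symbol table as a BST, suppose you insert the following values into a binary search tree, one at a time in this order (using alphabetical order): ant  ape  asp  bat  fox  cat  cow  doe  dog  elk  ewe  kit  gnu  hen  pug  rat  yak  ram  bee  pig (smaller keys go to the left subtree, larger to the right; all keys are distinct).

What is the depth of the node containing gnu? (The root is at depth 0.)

ant: root
ape: right child of ant (depth 1)
asp: right child of ape (depth 2)
bat: right child of asp (depth 3)
fox: right child of bat (depth 4)
cat: left child of fox (depth 5)
cow: right child of cat (depth 6)
doe: right child of cow (depth 7)
dog: right child of doe (depth 8)
elk: right child of dog (depth 9)
ewe: right child of elk (depth 10)
kit: right child of fox (depth 5)
gnu: left child of kit (depth 6)
hen: right child of gnu (depth 7)
pug: right child of kit (depth 6)
rat: right child of pug (depth 7)
yak: right child of rat (depth 8)
ram: left child of rat (depth 8)
bee: left child of cat (depth 6)
pig: left child of pug (depth 7)

Path to gnu: ant → ape → asp → bat → fox → kit → gnu, which is 6 edges.

6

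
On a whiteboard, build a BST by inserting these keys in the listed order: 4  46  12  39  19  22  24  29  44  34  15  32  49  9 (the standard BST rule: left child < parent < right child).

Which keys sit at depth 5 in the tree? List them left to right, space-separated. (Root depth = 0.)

15 22

4: root
46: right child of 4 (depth 1)
12: left child of 46 (depth 2)
39: right child of 12 (depth 3)
19: left child of 39 (depth 4)
22: right child of 19 (depth 5)
24: right child of 22 (depth 6)
29: right child of 24 (depth 7)
44: right child of 39 (depth 4)
34: right child of 29 (depth 8)
15: left child of 19 (depth 5)
32: left child of 34 (depth 9)
49: right child of 46 (depth 2)
9: left child of 12 (depth 3)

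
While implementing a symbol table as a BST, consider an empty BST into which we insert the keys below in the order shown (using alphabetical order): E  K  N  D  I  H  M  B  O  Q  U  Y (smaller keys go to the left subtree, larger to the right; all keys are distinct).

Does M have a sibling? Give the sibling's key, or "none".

O

Insert E: tree is empty, so E becomes the root.
Insert K: K > E → go right. Place as right child of E.
Insert N: N > E → go right; N > K → go right. Place as right child of K.
Insert D: D < E → go left. Place as left child of E.
Insert I: I > E → go right; I < K → go left. Place as left child of K.
Insert H: H > E → go right; H < K → go left; H < I → go left. Place as left child of I.
Insert M: M > E → go right; M > K → go right; M < N → go left. Place as left child of N.
Insert B: B < E → go left; B < D → go left. Place as left child of D.
Insert O: O > E → go right; O > K → go right; O > N → go right. Place as right child of N.
Insert Q: Q > E → go right; Q > K → go right; Q > N → go right; Q > O → go right. Place as right child of O.
Insert U: U > E → go right; U > K → go right; U > N → go right; U > O → go right; U > Q → go right. Place as right child of Q.
Insert Y: Y > E → go right; Y > K → go right; Y > N → go right; Y > O → go right; Y > Q → go right; Y > U → go right. Place as right child of U.

M's parent is N; the other child of N is O.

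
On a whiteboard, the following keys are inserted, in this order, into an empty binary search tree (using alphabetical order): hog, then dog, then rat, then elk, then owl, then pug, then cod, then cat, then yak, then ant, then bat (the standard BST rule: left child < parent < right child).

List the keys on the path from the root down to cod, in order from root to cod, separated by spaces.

hog dog cod

Insert hog: tree is empty, so hog becomes the root.
Insert dog: dog < hog → go left. Place as left child of hog.
Insert rat: rat > hog → go right. Place as right child of hog.
Insert elk: elk < hog → go left; elk > dog → go right. Place as right child of dog.
Insert owl: owl > hog → go right; owl < rat → go left. Place as left child of rat.
Insert pug: pug > hog → go right; pug < rat → go left; pug > owl → go right. Place as right child of owl.
Insert cod: cod < hog → go left; cod < dog → go left. Place as left child of dog.
Insert cat: cat < hog → go left; cat < dog → go left; cat < cod → go left. Place as left child of cod.
Insert yak: yak > hog → go right; yak > rat → go right. Place as right child of rat.
Insert ant: ant < hog → go left; ant < dog → go left; ant < cod → go left; ant < cat → go left. Place as left child of cat.
Insert bat: bat < hog → go left; bat < dog → go left; bat < cod → go left; bat < cat → go left; bat > ant → go right. Place as right child of ant.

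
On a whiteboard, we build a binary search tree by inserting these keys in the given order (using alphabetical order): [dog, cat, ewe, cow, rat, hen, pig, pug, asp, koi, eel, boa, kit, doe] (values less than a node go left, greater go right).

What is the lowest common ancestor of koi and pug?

pig

dog: root
cat: left child of dog (depth 1)
ewe: right child of dog (depth 1)
cow: right child of cat (depth 2)
rat: right child of ewe (depth 2)
hen: left child of rat (depth 3)
pig: right child of hen (depth 4)
pug: right child of pig (depth 5)
asp: left child of cat (depth 2)
koi: left child of pig (depth 5)
eel: left child of ewe (depth 2)
boa: right child of asp (depth 3)
kit: left child of koi (depth 6)
doe: right child of cow (depth 3)

Path to koi: dog → ewe → rat → hen → pig → koi
Path to pug: dog → ewe → rat → hen → pig → pug
The paths share a prefix ending at pig, then split left and right.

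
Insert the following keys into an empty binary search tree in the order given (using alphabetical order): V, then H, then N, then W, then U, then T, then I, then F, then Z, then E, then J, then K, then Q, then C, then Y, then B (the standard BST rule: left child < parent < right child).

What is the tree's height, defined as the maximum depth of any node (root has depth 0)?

5

V: root
H: left child of V (depth 1)
N: right child of H (depth 2)
W: right child of V (depth 1)
U: right child of N (depth 3)
T: left child of U (depth 4)
I: left child of N (depth 3)
F: left child of H (depth 2)
Z: right child of W (depth 2)
E: left child of F (depth 3)
J: right child of I (depth 4)
K: right child of J (depth 5)
Q: left child of T (depth 5)
C: left child of E (depth 4)
Y: left child of Z (depth 3)
B: left child of C (depth 5)

The deepest node is K at depth 5.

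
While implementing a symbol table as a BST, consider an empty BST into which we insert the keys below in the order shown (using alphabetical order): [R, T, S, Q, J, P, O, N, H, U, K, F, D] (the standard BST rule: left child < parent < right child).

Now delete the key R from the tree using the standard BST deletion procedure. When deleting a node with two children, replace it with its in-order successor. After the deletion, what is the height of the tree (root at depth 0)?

Resulting structure (node: left, right):
  R: L=Q, R=T
  T: L=S, R=U
  S: L=–, R=–
  Q: L=J, R=–
  J: L=H, R=P
  P: L=O, R=–
  O: L=N, R=–
  N: L=K, R=–
  H: L=F, R=–
  U: L=–, R=–
  K: L=–, R=–
  F: L=D, R=–
  D: L=–, R=–

Delete R (two children — replace with in-order successor).
After deletion, deepest node is K at depth 6.

6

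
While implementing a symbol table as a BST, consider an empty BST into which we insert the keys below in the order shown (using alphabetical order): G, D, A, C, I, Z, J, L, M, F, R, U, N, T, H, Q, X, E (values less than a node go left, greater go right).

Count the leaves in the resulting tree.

G: root
D: left child of G (depth 1)
A: left child of D (depth 2)
C: right child of A (depth 3)
I: right child of G (depth 1)
Z: right child of I (depth 2)
J: left child of Z (depth 3)
L: right child of J (depth 4)
M: right child of L (depth 5)
F: right child of D (depth 2)
R: right child of M (depth 6)
U: right child of R (depth 7)
N: left child of R (depth 7)
T: left child of U (depth 8)
H: left child of I (depth 2)
Q: right child of N (depth 8)
X: right child of U (depth 8)
E: left child of F (depth 3)

Leaves: C, E, H, Q, T, X — 6 in total.

6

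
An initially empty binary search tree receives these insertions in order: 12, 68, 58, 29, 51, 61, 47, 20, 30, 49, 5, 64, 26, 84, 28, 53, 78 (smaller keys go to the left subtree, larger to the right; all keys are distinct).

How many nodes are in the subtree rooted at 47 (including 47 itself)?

Resulting structure (node: left, right):
  12: L=5, R=68
  68: L=58, R=84
  58: L=29, R=61
  29: L=20, R=51
  51: L=47, R=53
  61: L=–, R=64
  47: L=30, R=49
  20: L=–, R=26
  30: L=–, R=–
  49: L=–, R=–
  5: L=–, R=–
  64: L=–, R=–
  26: L=–, R=28
  84: L=78, R=–
  28: L=–, R=–
  53: L=–, R=–
  78: L=–, R=–

Subtree rooted at 47 contains: 47, 30, 49 — 3 nodes.

3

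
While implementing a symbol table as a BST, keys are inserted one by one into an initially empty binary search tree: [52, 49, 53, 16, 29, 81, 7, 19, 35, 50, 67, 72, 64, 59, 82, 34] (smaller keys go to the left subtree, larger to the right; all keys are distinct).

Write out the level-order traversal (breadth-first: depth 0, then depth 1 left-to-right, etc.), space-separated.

52 49 53 16 50 81 7 29 67 82 19 35 64 72 34 59

52: root
49: left child of 52 (depth 1)
53: right child of 52 (depth 1)
16: left child of 49 (depth 2)
29: right child of 16 (depth 3)
81: right child of 53 (depth 2)
7: left child of 16 (depth 3)
19: left child of 29 (depth 4)
35: right child of 29 (depth 4)
50: right child of 49 (depth 2)
67: left child of 81 (depth 3)
72: right child of 67 (depth 4)
64: left child of 67 (depth 4)
59: left child of 64 (depth 5)
82: right child of 81 (depth 3)
34: left child of 35 (depth 5)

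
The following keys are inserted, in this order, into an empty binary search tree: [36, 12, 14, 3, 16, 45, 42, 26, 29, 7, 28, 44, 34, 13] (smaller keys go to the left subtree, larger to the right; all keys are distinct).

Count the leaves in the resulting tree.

5

Insert 36: tree is empty, so 36 becomes the root.
Insert 12: 12 < 36 → go left. Place as left child of 36.
Insert 14: 14 < 36 → go left; 14 > 12 → go right. Place as right child of 12.
Insert 3: 3 < 36 → go left; 3 < 12 → go left. Place as left child of 12.
Insert 16: 16 < 36 → go left; 16 > 12 → go right; 16 > 14 → go right. Place as right child of 14.
Insert 45: 45 > 36 → go right. Place as right child of 36.
Insert 42: 42 > 36 → go right; 42 < 45 → go left. Place as left child of 45.
Insert 26: 26 < 36 → go left; 26 > 12 → go right; 26 > 14 → go right; 26 > 16 → go right. Place as right child of 16.
Insert 29: 29 < 36 → go left; 29 > 12 → go right; 29 > 14 → go right; 29 > 16 → go right; 29 > 26 → go right. Place as right child of 26.
Insert 7: 7 < 36 → go left; 7 < 12 → go left; 7 > 3 → go right. Place as right child of 3.
Insert 28: 28 < 36 → go left; 28 > 12 → go right; 28 > 14 → go right; 28 > 16 → go right; 28 > 26 → go right; 28 < 29 → go left. Place as left child of 29.
Insert 44: 44 > 36 → go right; 44 < 45 → go left; 44 > 42 → go right. Place as right child of 42.
Insert 34: 34 < 36 → go left; 34 > 12 → go right; 34 > 14 → go right; 34 > 16 → go right; 34 > 26 → go right; 34 > 29 → go right. Place as right child of 29.
Insert 13: 13 < 36 → go left; 13 > 12 → go right; 13 < 14 → go left. Place as left child of 14.

Leaves: 7, 13, 28, 34, 44 — 5 in total.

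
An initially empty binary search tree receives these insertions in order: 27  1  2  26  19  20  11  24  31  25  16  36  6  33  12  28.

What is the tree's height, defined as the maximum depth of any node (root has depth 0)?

Resulting structure (node: left, right):
  27: L=1, R=31
  1: L=–, R=2
  2: L=–, R=26
  26: L=19, R=–
  19: L=11, R=20
  20: L=–, R=24
  11: L=6, R=16
  24: L=–, R=25
  31: L=28, R=36
  25: L=–, R=–
  16: L=12, R=–
  36: L=33, R=–
  6: L=–, R=–
  33: L=–, R=–
  12: L=–, R=–
  28: L=–, R=–

The deepest node is 25 at depth 7.

7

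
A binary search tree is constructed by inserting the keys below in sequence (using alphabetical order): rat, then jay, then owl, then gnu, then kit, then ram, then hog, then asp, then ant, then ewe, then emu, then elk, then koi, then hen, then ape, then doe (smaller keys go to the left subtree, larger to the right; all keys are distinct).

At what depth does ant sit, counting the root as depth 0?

rat: root
jay: left child of rat (depth 1)
owl: right child of jay (depth 2)
gnu: left child of jay (depth 2)
kit: left child of owl (depth 3)
ram: right child of owl (depth 3)
hog: right child of gnu (depth 3)
asp: left child of gnu (depth 3)
ant: left child of asp (depth 4)
ewe: right child of asp (depth 4)
emu: left child of ewe (depth 5)
elk: left child of emu (depth 6)
koi: right child of kit (depth 4)
hen: left child of hog (depth 4)
ape: right child of ant (depth 5)
doe: left child of elk (depth 7)

Path to ant: rat → jay → gnu → asp → ant, which is 4 edges.

4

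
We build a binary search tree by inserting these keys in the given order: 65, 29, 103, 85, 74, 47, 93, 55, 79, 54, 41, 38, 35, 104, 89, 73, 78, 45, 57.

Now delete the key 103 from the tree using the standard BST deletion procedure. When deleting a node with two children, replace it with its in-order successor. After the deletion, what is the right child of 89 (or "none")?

Insert 65: tree is empty, so 65 becomes the root.
Insert 29: 29 < 65 → go left. Place as left child of 65.
Insert 103: 103 > 65 → go right. Place as right child of 65.
Insert 85: 85 > 65 → go right; 85 < 103 → go left. Place as left child of 103.
Insert 74: 74 > 65 → go right; 74 < 103 → go left; 74 < 85 → go left. Place as left child of 85.
Insert 47: 47 < 65 → go left; 47 > 29 → go right. Place as right child of 29.
Insert 93: 93 > 65 → go right; 93 < 103 → go left; 93 > 85 → go right. Place as right child of 85.
Insert 55: 55 < 65 → go left; 55 > 29 → go right; 55 > 47 → go right. Place as right child of 47.
Insert 79: 79 > 65 → go right; 79 < 103 → go left; 79 < 85 → go left; 79 > 74 → go right. Place as right child of 74.
Insert 54: 54 < 65 → go left; 54 > 29 → go right; 54 > 47 → go right; 54 < 55 → go left. Place as left child of 55.
Insert 41: 41 < 65 → go left; 41 > 29 → go right; 41 < 47 → go left. Place as left child of 47.
Insert 38: 38 < 65 → go left; 38 > 29 → go right; 38 < 47 → go left; 38 < 41 → go left. Place as left child of 41.
Insert 35: 35 < 65 → go left; 35 > 29 → go right; 35 < 47 → go left; 35 < 41 → go left; 35 < 38 → go left. Place as left child of 38.
Insert 104: 104 > 65 → go right; 104 > 103 → go right. Place as right child of 103.
Insert 89: 89 > 65 → go right; 89 < 103 → go left; 89 > 85 → go right; 89 < 93 → go left. Place as left child of 93.
Insert 73: 73 > 65 → go right; 73 < 103 → go left; 73 < 85 → go left; 73 < 74 → go left. Place as left child of 74.
Insert 78: 78 > 65 → go right; 78 < 103 → go left; 78 < 85 → go left; 78 > 74 → go right; 78 < 79 → go left. Place as left child of 79.
Insert 45: 45 < 65 → go left; 45 > 29 → go right; 45 < 47 → go left; 45 > 41 → go right. Place as right child of 41.
Insert 57: 57 < 65 → go left; 57 > 29 → go right; 57 > 47 → go right; 57 > 55 → go right. Place as right child of 55.

Delete 103 (two children — replace with in-order successor).
After deletion, 89's right child: none.

none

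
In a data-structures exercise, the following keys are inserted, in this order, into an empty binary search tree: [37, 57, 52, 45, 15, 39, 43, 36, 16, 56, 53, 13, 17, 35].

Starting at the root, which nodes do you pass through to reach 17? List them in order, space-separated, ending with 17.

Insert 37: tree is empty, so 37 becomes the root.
Insert 57: 57 > 37 → go right. Place as right child of 37.
Insert 52: 52 > 37 → go right; 52 < 57 → go left. Place as left child of 57.
Insert 45: 45 > 37 → go right; 45 < 57 → go left; 45 < 52 → go left. Place as left child of 52.
Insert 15: 15 < 37 → go left. Place as left child of 37.
Insert 39: 39 > 37 → go right; 39 < 57 → go left; 39 < 52 → go left; 39 < 45 → go left. Place as left child of 45.
Insert 43: 43 > 37 → go right; 43 < 57 → go left; 43 < 52 → go left; 43 < 45 → go left; 43 > 39 → go right. Place as right child of 39.
Insert 36: 36 < 37 → go left; 36 > 15 → go right. Place as right child of 15.
Insert 16: 16 < 37 → go left; 16 > 15 → go right; 16 < 36 → go left. Place as left child of 36.
Insert 56: 56 > 37 → go right; 56 < 57 → go left; 56 > 52 → go right. Place as right child of 52.
Insert 53: 53 > 37 → go right; 53 < 57 → go left; 53 > 52 → go right; 53 < 56 → go left. Place as left child of 56.
Insert 13: 13 < 37 → go left; 13 < 15 → go left. Place as left child of 15.
Insert 17: 17 < 37 → go left; 17 > 15 → go right; 17 < 36 → go left; 17 > 16 → go right. Place as right child of 16.
Insert 35: 35 < 37 → go left; 35 > 15 → go right; 35 < 36 → go left; 35 > 16 → go right; 35 > 17 → go right. Place as right child of 17.

37 15 36 16 17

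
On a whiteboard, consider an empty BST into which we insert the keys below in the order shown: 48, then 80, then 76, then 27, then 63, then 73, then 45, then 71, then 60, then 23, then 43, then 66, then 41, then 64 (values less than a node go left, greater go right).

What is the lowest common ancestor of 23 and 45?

48: root
80: right child of 48 (depth 1)
76: left child of 80 (depth 2)
27: left child of 48 (depth 1)
63: left child of 76 (depth 3)
73: right child of 63 (depth 4)
45: right child of 27 (depth 2)
71: left child of 73 (depth 5)
60: left child of 63 (depth 4)
23: left child of 27 (depth 2)
43: left child of 45 (depth 3)
66: left child of 71 (depth 6)
41: left child of 43 (depth 4)
64: left child of 66 (depth 7)

Path to 23: 48 → 27 → 23
Path to 45: 48 → 27 → 45
The paths share a prefix ending at 27, then split left and right.

27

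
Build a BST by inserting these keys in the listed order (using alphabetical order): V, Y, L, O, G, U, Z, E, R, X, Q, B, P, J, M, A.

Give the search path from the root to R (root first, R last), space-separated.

V L O U R

V: root
Y: right child of V (depth 1)
L: left child of V (depth 1)
O: right child of L (depth 2)
G: left child of L (depth 2)
U: right child of O (depth 3)
Z: right child of Y (depth 2)
E: left child of G (depth 3)
R: left child of U (depth 4)
X: left child of Y (depth 2)
Q: left child of R (depth 5)
B: left child of E (depth 4)
P: left child of Q (depth 6)
J: right child of G (depth 3)
M: left child of O (depth 3)
A: left child of B (depth 5)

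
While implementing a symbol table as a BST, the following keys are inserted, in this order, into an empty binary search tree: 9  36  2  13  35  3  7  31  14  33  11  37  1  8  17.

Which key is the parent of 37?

36

9: root
36: right child of 9 (depth 1)
2: left child of 9 (depth 1)
13: left child of 36 (depth 2)
35: right child of 13 (depth 3)
3: right child of 2 (depth 2)
7: right child of 3 (depth 3)
31: left child of 35 (depth 4)
14: left child of 31 (depth 5)
33: right child of 31 (depth 5)
11: left child of 13 (depth 3)
37: right child of 36 (depth 2)
1: left child of 2 (depth 2)
8: right child of 7 (depth 4)
17: right child of 14 (depth 6)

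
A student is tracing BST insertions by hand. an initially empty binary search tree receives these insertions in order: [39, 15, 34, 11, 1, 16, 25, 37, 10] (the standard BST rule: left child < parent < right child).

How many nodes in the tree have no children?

3

Insert 39: tree is empty, so 39 becomes the root.
Insert 15: 15 < 39 → go left. Place as left child of 39.
Insert 34: 34 < 39 → go left; 34 > 15 → go right. Place as right child of 15.
Insert 11: 11 < 39 → go left; 11 < 15 → go left. Place as left child of 15.
Insert 1: 1 < 39 → go left; 1 < 15 → go left; 1 < 11 → go left. Place as left child of 11.
Insert 16: 16 < 39 → go left; 16 > 15 → go right; 16 < 34 → go left. Place as left child of 34.
Insert 25: 25 < 39 → go left; 25 > 15 → go right; 25 < 34 → go left; 25 > 16 → go right. Place as right child of 16.
Insert 37: 37 < 39 → go left; 37 > 15 → go right; 37 > 34 → go right. Place as right child of 34.
Insert 10: 10 < 39 → go left; 10 < 15 → go left; 10 < 11 → go left; 10 > 1 → go right. Place as right child of 1.

Leaves: 10, 25, 37 — 3 in total.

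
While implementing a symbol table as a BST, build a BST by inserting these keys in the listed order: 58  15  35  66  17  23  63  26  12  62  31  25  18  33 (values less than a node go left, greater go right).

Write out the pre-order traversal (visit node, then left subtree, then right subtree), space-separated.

58 15 12 35 17 23 18 26 25 31 33 66 63 62

Resulting structure (node: left, right):
  58: L=15, R=66
  15: L=12, R=35
  35: L=17, R=–
  66: L=63, R=–
  17: L=–, R=23
  23: L=18, R=26
  63: L=62, R=–
  26: L=25, R=31
  12: L=–, R=–
  62: L=–, R=–
  31: L=–, R=33
  25: L=–, R=–
  18: L=–, R=–
  33: L=–, R=–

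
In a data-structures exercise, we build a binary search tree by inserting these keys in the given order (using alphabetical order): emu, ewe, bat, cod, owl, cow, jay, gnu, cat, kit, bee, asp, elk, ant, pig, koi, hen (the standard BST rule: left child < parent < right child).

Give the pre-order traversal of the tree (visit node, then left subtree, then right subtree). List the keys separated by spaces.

Resulting structure (node: left, right):
  emu: L=bat, R=ewe
  ewe: L=–, R=owl
  bat: L=asp, R=cod
  cod: L=cat, R=cow
  owl: L=jay, R=pig
  cow: L=–, R=elk
  jay: L=gnu, R=kit
  gnu: L=–, R=hen
  cat: L=bee, R=–
  kit: L=–, R=koi
  bee: L=–, R=–
  asp: L=ant, R=–
  elk: L=–, R=–
  ant: L=–, R=–
  pig: L=–, R=–
  koi: L=–, R=–
  hen: L=–, R=–

emu bat asp ant cod cat bee cow elk ewe owl jay gnu hen kit koi pig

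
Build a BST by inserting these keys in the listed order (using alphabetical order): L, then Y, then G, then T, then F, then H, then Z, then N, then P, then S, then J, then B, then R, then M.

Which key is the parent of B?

Insert L: tree is empty, so L becomes the root.
Insert Y: Y > L → go right. Place as right child of L.
Insert G: G < L → go left. Place as left child of L.
Insert T: T > L → go right; T < Y → go left. Place as left child of Y.
Insert F: F < L → go left; F < G → go left. Place as left child of G.
Insert H: H < L → go left; H > G → go right. Place as right child of G.
Insert Z: Z > L → go right; Z > Y → go right. Place as right child of Y.
Insert N: N > L → go right; N < Y → go left; N < T → go left. Place as left child of T.
Insert P: P > L → go right; P < Y → go left; P < T → go left; P > N → go right. Place as right child of N.
Insert S: S > L → go right; S < Y → go left; S < T → go left; S > N → go right; S > P → go right. Place as right child of P.
Insert J: J < L → go left; J > G → go right; J > H → go right. Place as right child of H.
Insert B: B < L → go left; B < G → go left; B < F → go left. Place as left child of F.
Insert R: R > L → go right; R < Y → go left; R < T → go left; R > N → go right; R > P → go right; R < S → go left. Place as left child of S.
Insert M: M > L → go right; M < Y → go left; M < T → go left; M < N → go left. Place as left child of N.

F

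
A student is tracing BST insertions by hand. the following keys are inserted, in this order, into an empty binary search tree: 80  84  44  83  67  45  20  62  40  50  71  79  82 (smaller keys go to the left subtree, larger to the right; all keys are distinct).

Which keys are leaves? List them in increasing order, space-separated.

40 50 79 82

Insert 80: tree is empty, so 80 becomes the root.
Insert 84: 84 > 80 → go right. Place as right child of 80.
Insert 44: 44 < 80 → go left. Place as left child of 80.
Insert 83: 83 > 80 → go right; 83 < 84 → go left. Place as left child of 84.
Insert 67: 67 < 80 → go left; 67 > 44 → go right. Place as right child of 44.
Insert 45: 45 < 80 → go left; 45 > 44 → go right; 45 < 67 → go left. Place as left child of 67.
Insert 20: 20 < 80 → go left; 20 < 44 → go left. Place as left child of 44.
Insert 62: 62 < 80 → go left; 62 > 44 → go right; 62 < 67 → go left; 62 > 45 → go right. Place as right child of 45.
Insert 40: 40 < 80 → go left; 40 < 44 → go left; 40 > 20 → go right. Place as right child of 20.
Insert 50: 50 < 80 → go left; 50 > 44 → go right; 50 < 67 → go left; 50 > 45 → go right; 50 < 62 → go left. Place as left child of 62.
Insert 71: 71 < 80 → go left; 71 > 44 → go right; 71 > 67 → go right. Place as right child of 67.
Insert 79: 79 < 80 → go left; 79 > 44 → go right; 79 > 67 → go right; 79 > 71 → go right. Place as right child of 71.
Insert 82: 82 > 80 → go right; 82 < 84 → go left; 82 < 83 → go left. Place as left child of 83.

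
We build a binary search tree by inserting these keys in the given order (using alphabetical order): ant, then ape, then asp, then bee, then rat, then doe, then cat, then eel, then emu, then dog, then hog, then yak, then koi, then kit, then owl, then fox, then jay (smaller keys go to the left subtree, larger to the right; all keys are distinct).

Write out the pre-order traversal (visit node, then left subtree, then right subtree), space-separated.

ant: root
ape: right child of ant (depth 1)
asp: right child of ape (depth 2)
bee: right child of asp (depth 3)
rat: right child of bee (depth 4)
doe: left child of rat (depth 5)
cat: left child of doe (depth 6)
eel: right child of doe (depth 6)
emu: right child of eel (depth 7)
dog: left child of eel (depth 7)
hog: right child of emu (depth 8)
yak: right child of rat (depth 5)
koi: right child of hog (depth 9)
kit: left child of koi (depth 10)
owl: right child of koi (depth 10)
fox: left child of hog (depth 9)
jay: left child of kit (depth 11)

ant ape asp bee rat doe cat eel dog emu hog fox koi kit jay owl yak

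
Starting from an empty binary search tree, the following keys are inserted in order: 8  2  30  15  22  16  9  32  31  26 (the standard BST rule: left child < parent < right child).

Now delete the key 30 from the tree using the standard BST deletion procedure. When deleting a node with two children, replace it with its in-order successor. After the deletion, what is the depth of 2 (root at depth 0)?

1

8: root
2: left child of 8 (depth 1)
30: right child of 8 (depth 1)
15: left child of 30 (depth 2)
22: right child of 15 (depth 3)
16: left child of 22 (depth 4)
9: left child of 15 (depth 3)
32: right child of 30 (depth 2)
31: left child of 32 (depth 3)
26: right child of 22 (depth 4)

Delete 30 (two children — replace with in-order successor).
After deletion, path to 2: 8 → 2.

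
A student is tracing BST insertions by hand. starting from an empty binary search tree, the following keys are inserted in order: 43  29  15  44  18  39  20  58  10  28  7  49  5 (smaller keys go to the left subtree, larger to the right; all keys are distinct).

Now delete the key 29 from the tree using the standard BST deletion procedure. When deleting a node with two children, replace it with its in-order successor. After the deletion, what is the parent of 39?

43: root
29: left child of 43 (depth 1)
15: left child of 29 (depth 2)
44: right child of 43 (depth 1)
18: right child of 15 (depth 3)
39: right child of 29 (depth 2)
20: right child of 18 (depth 4)
58: right child of 44 (depth 2)
10: left child of 15 (depth 3)
28: right child of 20 (depth 5)
7: left child of 10 (depth 4)
49: left child of 58 (depth 3)
5: left child of 7 (depth 5)

Delete 29 (two children — replace with in-order successor).
After deletion, 39's parent is 43.

43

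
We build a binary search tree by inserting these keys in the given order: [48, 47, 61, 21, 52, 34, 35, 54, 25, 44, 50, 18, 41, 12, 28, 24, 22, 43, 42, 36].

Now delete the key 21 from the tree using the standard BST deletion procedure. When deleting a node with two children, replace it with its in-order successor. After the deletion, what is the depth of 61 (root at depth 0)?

1

Resulting structure (node: left, right):
  48: L=47, R=61
  47: L=21, R=–
  61: L=52, R=–
  21: L=18, R=34
  52: L=50, R=54
  34: L=25, R=35
  35: L=–, R=44
  54: L=–, R=–
  25: L=24, R=28
  44: L=41, R=–
  50: L=–, R=–
  18: L=12, R=–
  41: L=36, R=43
  12: L=–, R=–
  28: L=–, R=–
  24: L=22, R=–
  22: L=–, R=–
  43: L=42, R=–
  42: L=–, R=–
  36: L=–, R=–

Delete 21 (two children — replace with in-order successor).
After deletion, path to 61: 48 → 61.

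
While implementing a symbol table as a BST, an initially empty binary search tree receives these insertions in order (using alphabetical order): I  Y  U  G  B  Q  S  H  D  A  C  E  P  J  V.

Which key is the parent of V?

Resulting structure (node: left, right):
  I: L=G, R=Y
  Y: L=U, R=–
  U: L=Q, R=V
  G: L=B, R=H
  B: L=A, R=D
  Q: L=P, R=S
  S: L=–, R=–
  H: L=–, R=–
  D: L=C, R=E
  A: L=–, R=–
  C: L=–, R=–
  E: L=–, R=–
  P: L=J, R=–
  J: L=–, R=–
  V: L=–, R=–

U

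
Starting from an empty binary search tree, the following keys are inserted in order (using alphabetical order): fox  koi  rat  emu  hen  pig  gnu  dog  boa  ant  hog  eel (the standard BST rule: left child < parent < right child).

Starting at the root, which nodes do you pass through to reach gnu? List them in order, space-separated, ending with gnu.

fox: root
koi: right child of fox (depth 1)
rat: right child of koi (depth 2)
emu: left child of fox (depth 1)
hen: left child of koi (depth 2)
pig: left child of rat (depth 3)
gnu: left child of hen (depth 3)
dog: left child of emu (depth 2)
boa: left child of dog (depth 3)
ant: left child of boa (depth 4)
hog: right child of hen (depth 3)
eel: right child of dog (depth 3)

fox koi hen gnu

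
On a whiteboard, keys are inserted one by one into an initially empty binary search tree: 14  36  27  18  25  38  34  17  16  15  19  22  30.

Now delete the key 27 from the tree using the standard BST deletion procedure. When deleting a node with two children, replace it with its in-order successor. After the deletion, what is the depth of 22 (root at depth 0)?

14: root
36: right child of 14 (depth 1)
27: left child of 36 (depth 2)
18: left child of 27 (depth 3)
25: right child of 18 (depth 4)
38: right child of 36 (depth 2)
34: right child of 27 (depth 3)
17: left child of 18 (depth 4)
16: left child of 17 (depth 5)
15: left child of 16 (depth 6)
19: left child of 25 (depth 5)
22: right child of 19 (depth 6)
30: left child of 34 (depth 4)

Delete 27 (two children — replace with in-order successor).
After deletion, path to 22: 14 → 36 → 30 → 18 → 25 → 19 → 22.

6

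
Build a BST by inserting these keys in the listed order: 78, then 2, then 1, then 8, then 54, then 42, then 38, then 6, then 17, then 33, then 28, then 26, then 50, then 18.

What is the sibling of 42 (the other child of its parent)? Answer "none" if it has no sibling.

none

78: root
2: left child of 78 (depth 1)
1: left child of 2 (depth 2)
8: right child of 2 (depth 2)
54: right child of 8 (depth 3)
42: left child of 54 (depth 4)
38: left child of 42 (depth 5)
6: left child of 8 (depth 3)
17: left child of 38 (depth 6)
33: right child of 17 (depth 7)
28: left child of 33 (depth 8)
26: left child of 28 (depth 9)
50: right child of 42 (depth 5)
18: left child of 26 (depth 10)

42's parent is 54, which has only one child.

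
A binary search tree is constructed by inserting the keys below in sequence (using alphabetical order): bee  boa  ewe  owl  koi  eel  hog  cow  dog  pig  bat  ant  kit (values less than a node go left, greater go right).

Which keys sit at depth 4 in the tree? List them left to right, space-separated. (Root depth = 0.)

Insert bee: tree is empty, so bee becomes the root.
Insert boa: boa > bee → go right. Place as right child of bee.
Insert ewe: ewe > bee → go right; ewe > boa → go right. Place as right child of boa.
Insert owl: owl > bee → go right; owl > boa → go right; owl > ewe → go right. Place as right child of ewe.
Insert koi: koi > bee → go right; koi > boa → go right; koi > ewe → go right; koi < owl → go left. Place as left child of owl.
Insert eel: eel > bee → go right; eel > boa → go right; eel < ewe → go left. Place as left child of ewe.
Insert hog: hog > bee → go right; hog > boa → go right; hog > ewe → go right; hog < owl → go left; hog < koi → go left. Place as left child of koi.
Insert cow: cow > bee → go right; cow > boa → go right; cow < ewe → go left; cow < eel → go left. Place as left child of eel.
Insert dog: dog > bee → go right; dog > boa → go right; dog < ewe → go left; dog < eel → go left; dog > cow → go right. Place as right child of cow.
Insert pig: pig > bee → go right; pig > boa → go right; pig > ewe → go right; pig > owl → go right. Place as right child of owl.
Insert bat: bat < bee → go left. Place as left child of bee.
Insert ant: ant < bee → go left; ant < bat → go left. Place as left child of bat.
Insert kit: kit > bee → go right; kit > boa → go right; kit > ewe → go right; kit < owl → go left; kit < koi → go left; kit > hog → go right. Place as right child of hog.

cow koi pig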